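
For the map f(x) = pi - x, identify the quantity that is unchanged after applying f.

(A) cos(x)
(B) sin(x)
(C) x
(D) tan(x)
B

For f(x) = pi - x:
sin(pi - x) = sin(x), so sine is invariant under this transformation.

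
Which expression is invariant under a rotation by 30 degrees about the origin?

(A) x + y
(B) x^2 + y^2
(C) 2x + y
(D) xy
B

A rotation by 30 degrees sends (x, y) to (sqrt(3)x/2 - y/2, x/2 + sqrt(3)y/2).
Substitute the transformed coordinates into each option and compare with the original:
(A) x + y  ->  (sqrt(3)x/2 - y/2) + (x/2 + sqrt(3)y/2) = x/2 + sqrt(3)x/2 - y/2 + sqrt(3)y/2   [differs from x + y: not invariant]
(B) x^2 + y^2  ->  (sqrt(3)x/2 - y/2)^2 + (x/2 + sqrt(3)y/2)^2 = x^2 + y^2   [equals x^2 + y^2: invariant]
(C) 2x + y  ->  2(sqrt(3)x/2 - y/2) + (x/2 + sqrt(3)y/2) = x/2 + sqrt(3)x - y + sqrt(3)y/2   [differs from 2x + y: not invariant]
(D) xy  ->  (sqrt(3)x/2 - y/2)(x/2 + sqrt(3)y/2) = sqrt(3)x^2/4 + xy/2 - sqrt(3)y^2/4   [differs from xy: not invariant]

Only option (B), x^2 + y^2, is unchanged by the transformation.
Geometrically, x^2 + y^2 is the squared distance from the origin, which every rotation about the origin preserves.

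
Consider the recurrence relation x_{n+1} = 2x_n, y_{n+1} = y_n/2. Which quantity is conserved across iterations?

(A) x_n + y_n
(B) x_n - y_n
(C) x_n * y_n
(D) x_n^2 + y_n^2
C

For the recurrence x_{n+1} = 2x_n, y_{n+1} = y_n/2:

x_{n+1} * y_{n+1} = (2x_n) * (y_n/2) = x_n * y_n
The product is conserved.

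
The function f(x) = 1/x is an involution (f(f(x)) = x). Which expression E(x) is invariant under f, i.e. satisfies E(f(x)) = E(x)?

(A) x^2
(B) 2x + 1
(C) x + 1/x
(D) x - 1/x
C

Replace x by f(x) = 1/x in each option and simplify. As a quick numerical cross-check, also compare E(3) with E(f(3)) = E(1/3).

(A) x^2  ->  (1/x)^2 = x^(-2); check: E(3) = 9 but E(1/3) = 1/9.   [not invariant]
(B) 2x + 1  ->  2(1/x) + 1 = (x + 2)/x; check: E(3) = 7 but E(1/3) = 5/3.   [not invariant]
(C) x + 1/x  ->  (1/x) + 1/(1/x), which simplifies back to x + 1/x; check: E(3) = 10/3, E(1/3) = 10/3.   [invariant]
(D) x - 1/x  ->  (1/x) - 1/(1/x) = -x + 1/x; check: E(3) = 8/3 but E(1/3) = -8/3.   [not invariant]

Only (C) is unchanged. E is symmetric under swapping x with f(x) = 1/x, which is exactly what an involution does.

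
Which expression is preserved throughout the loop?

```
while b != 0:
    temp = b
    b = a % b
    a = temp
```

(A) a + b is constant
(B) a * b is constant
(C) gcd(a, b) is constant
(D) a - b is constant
C

A loop invariant must hold before the first iteration and be re-established by every execution of the body.

(C) gcd(a, b) is constant: One iteration replaces (a, b) by (b, a mod b). Since a mod b = a - q*b for an integer q, any common divisor of a and b divides b and a mod b, and conversely; hence gcd(b, a mod b) = gcd(a, b). For instance (34, 7) -> (7, 6) keeps gcd = 1. At exit b = 0 and a = gcd of the original inputs.

The other options fail:
(A) a + b is constant: e.g. (a, b) = (34, 7) -> (7, 6): the sum goes from 41 to 13.
(B) a * b is constant: e.g. (a, b) = (34, 7) -> (7, 6): the product goes from 238 to 42.
(D) a - b is constant: e.g. (a, b) = (34, 7) -> (7, 6): the difference goes from 27 to 1.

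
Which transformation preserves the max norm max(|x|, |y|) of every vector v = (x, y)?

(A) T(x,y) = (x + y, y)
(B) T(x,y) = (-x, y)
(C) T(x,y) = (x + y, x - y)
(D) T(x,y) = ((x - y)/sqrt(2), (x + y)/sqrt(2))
B

A transformation preserves a norm if ||T(v)|| = ||v|| for every v; a single vector where the norm changes rules an option out.

(A) T(x,y) = (x + y, y): v = (1, 1) has norm max(|1|, |1|) = 1, but T(v) = (2, 1) has norm 2 -- not preserved.
(B) T(x,y) = (-x, y): preserves the norm -- it only permutes the coordinates and/or flips signs, which leaves max(|x|, |y|) unchanged.
(C) T(x,y) = (x + y, x - y): v = (1, 1) has norm max(|1|, |1|) = 1, but T(v) = (2, 0) has norm 2 -- not preserved.
(D) T(x,y) = ((x - y)/sqrt(2), (x + y)/sqrt(2)): v = (1, 0) has norm max(|1|, |0|) = 1, but T(v) = (sqrt(2)/2, sqrt(2)/2) has norm sqrt(2)/2 -- not preserved.

Therefore the answer is (B).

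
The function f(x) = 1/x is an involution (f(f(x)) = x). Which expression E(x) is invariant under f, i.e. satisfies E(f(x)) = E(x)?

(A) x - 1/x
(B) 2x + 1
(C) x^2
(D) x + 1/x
D

Replace x by f(x) = 1/x in each option and simplify. As a quick numerical cross-check, also compare E(5) with E(f(5)) = E(1/5).

(A) x - 1/x  ->  (1/x) - 1/(1/x) = -x + 1/x; check: E(5) = 24/5 but E(1/5) = -24/5.   [not invariant]
(B) 2x + 1  ->  2(1/x) + 1 = (x + 2)/x; check: E(5) = 11 but E(1/5) = 7/5.   [not invariant]
(C) x^2  ->  (1/x)^2 = x^(-2); check: E(5) = 25 but E(1/5) = 1/25.   [not invariant]
(D) x + 1/x  ->  (1/x) + 1/(1/x), which simplifies back to x + 1/x; check: E(5) = 26/5, E(1/5) = 26/5.   [invariant]

Only (D) is unchanged. E is symmetric under swapping x with f(x) = 1/x, which is exactly what an involution does.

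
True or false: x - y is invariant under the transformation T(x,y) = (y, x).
False

Substitute T(x,y) = (y, x) into the expression and compare with the original.

Original: x - y
After applying T: (y) - (x) = -x + y

This differs from the original x - y (difference: -2x + 2y), so the expression is NOT invariant.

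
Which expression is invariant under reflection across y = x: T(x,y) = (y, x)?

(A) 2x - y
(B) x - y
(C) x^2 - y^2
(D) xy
D

The map is reflection across y = x: T(x,y) = (y, x).
Substitute the transformed coordinates into each option and compare with the original:
(A) 2x - y  ->  2(y) - (x) = -x + 2y   [differs from 2x - y: not invariant]
(B) x - y  ->  (y) - (x) = -x + y   [differs from x - y: not invariant]
(C) x^2 - y^2  ->  (y)^2 - (x)^2 = -x^2 + y^2   [differs from x^2 - y^2: not invariant]
(D) xy  ->  (y)(x) = xy   [equals xy: invariant]

Only option (D), xy, is unchanged by the transformation.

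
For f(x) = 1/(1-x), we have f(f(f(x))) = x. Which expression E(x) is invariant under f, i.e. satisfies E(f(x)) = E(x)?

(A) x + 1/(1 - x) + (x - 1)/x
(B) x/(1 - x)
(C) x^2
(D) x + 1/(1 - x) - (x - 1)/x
A

Replace x by f(x) = 1/(1 - x) in each option and simplify. As a quick numerical cross-check, also compare E(4) with E(f(4)) = E(-1/3).

(A) x + 1/(1 - x) + (x - 1)/x  ->  (1/(1 - x)) + 1/(1 - (1/(1 - x))) + ((1/(1 - x)) - 1)/(1/(1 - x)), which simplifies back to x + 1/(1 - x) + (x - 1)/x; check: E(4) = 53/12, E(-1/3) = 53/12.   [invariant]
(B) x/(1 - x)  ->  (1/(1 - x))/(1 - (1/(1 - x))) = -1/x; check: E(4) = -4/3 but E(-1/3) = -1/4.   [not invariant]
(C) x^2  ->  (1/(1 - x))^2 = (x - 1)^(-2); check: E(4) = 16 but E(-1/3) = 1/9.   [not invariant]
(D) x + 1/(1 - x) - (x - 1)/x  ->  (1/(1 - x)) + 1/(1 - (1/(1 - x))) - ((1/(1 - x)) - 1)/(1/(1 - x)) = (x^2(1 - x) - x + (x - 1)^2)/(x(x - 1)); check: E(4) = 35/12 but E(-1/3) = -43/12.   [not invariant]

Only (A) is unchanged. Indeed f(f(x)) = 1/(1 - 1/(1-x)) = (1-x)/(-x) = (x-1)/x, so E(x) = x + f(x) + f(f(x)) is the sum over the whole 3-cycle; applying f just permutes the three terms cyclically (x -> f(x) -> f(f(x)) -> x), leaving the sum unchanged.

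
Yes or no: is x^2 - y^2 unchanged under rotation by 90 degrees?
No

Applying rotation by 90 degrees: x' = x*cos(90 degrees) - y*sin(90 degrees) = -y, y' = x*sin(90 degrees) + y*cos(90 degrees) = x

Substituting into x^2 - y^2:
(-y)^2 - (x)^2
= -x^2 + y^2

This differs from the original expression x^2 - y^2, so it is NOT invariant.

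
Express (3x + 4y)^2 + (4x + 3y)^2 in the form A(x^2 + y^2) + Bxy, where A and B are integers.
25(x^2 + y^2) + 48xy

Expanding: (3x + 4y)^2 = 9x^2 + 24xy + 16y^2
(4x + 3y)^2 = 16x^2 + 24xy + 9y^2
Sum = (9+16)(x^2+y^2) + 48xy = 25(x^2 + y^2) + 48xy
This is symmetric in x and y.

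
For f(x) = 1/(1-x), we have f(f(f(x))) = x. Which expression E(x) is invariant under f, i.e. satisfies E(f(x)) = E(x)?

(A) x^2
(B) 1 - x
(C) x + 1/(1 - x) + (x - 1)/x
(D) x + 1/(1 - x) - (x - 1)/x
C

Replace x by f(x) = 1/(1 - x) in each option and simplify. As a quick numerical cross-check, also compare E(4) with E(f(4)) = E(-1/3).

(A) x^2  ->  (1/(1 - x))^2 = (x - 1)^(-2); check: E(4) = 16 but E(-1/3) = 1/9.   [not invariant]
(B) 1 - x  ->  1 - (1/(1 - x)) = x/(x - 1); check: E(4) = -3 but E(-1/3) = 4/3.   [not invariant]
(C) x + 1/(1 - x) + (x - 1)/x  ->  (1/(1 - x)) + 1/(1 - (1/(1 - x))) + ((1/(1 - x)) - 1)/(1/(1 - x)), which simplifies back to x + 1/(1 - x) + (x - 1)/x; check: E(4) = 53/12, E(-1/3) = 53/12.   [invariant]
(D) x + 1/(1 - x) - (x - 1)/x  ->  (1/(1 - x)) + 1/(1 - (1/(1 - x))) - ((1/(1 - x)) - 1)/(1/(1 - x)) = (x^2(1 - x) - x + (x - 1)^2)/(x(x - 1)); check: E(4) = 35/12 but E(-1/3) = -43/12.   [not invariant]

Only (C) is unchanged. Indeed f(f(x)) = 1/(1 - 1/(1-x)) = (1-x)/(-x) = (x-1)/x, so E(x) = x + f(x) + f(f(x)) is the sum over the whole 3-cycle; applying f just permutes the three terms cyclically (x -> f(x) -> f(f(x)) -> x), leaving the sum unchanged.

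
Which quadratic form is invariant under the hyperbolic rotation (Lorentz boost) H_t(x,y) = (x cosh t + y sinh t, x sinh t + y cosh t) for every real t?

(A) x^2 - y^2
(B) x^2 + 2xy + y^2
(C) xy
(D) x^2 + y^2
A

Write x' = x cosh t + y sinh t, y' = x sinh t + y cosh t and substitute into each option:
(A) x^2 - y^2: (x cosh t + y sinh t)^2 - (x sinh t + y cosh t)^2 = x^2(cosh^2 t - sinh^2 t) + 2xy(cosh t sinh t - sinh t cosh t) + y^2(sinh^2 t - cosh^2 t) = x^2 - y^2   [invariant, using cosh^2 t - sinh^2 t = 1]
(B) x^2 + 2xy + y^2: (x' + y')^2 with x' + y' = (x + y)(cosh t + sinh t) = (x + y)e^t, so it becomes (x + y)^2 e^(2t)   [not invariant for t != 0]
(C) xy: (x cosh t + y sinh t)(x sinh t + y cosh t) = xy(cosh^2 t + sinh^2 t) + (x^2 + y^2) sinh t cosh t = xy cosh 2t + (x^2 + y^2)(sinh 2t)/2   [not invariant for t != 0]
(D) x^2 + y^2: (x cosh t + y sinh t)^2 + (x sinh t + y cosh t)^2 = (x^2 + y^2)(cosh^2 t + sinh^2 t) + 4xy sinh t cosh t = (x^2 + y^2) cosh 2t + 2xy sinh 2t   [not invariant for t != 0]

Only (A) x^2 - y^2 is unchanged; it is the Minkowski form preserved by Lorentz boosts, just as x^2 + y^2 is preserved by ordinary rotations.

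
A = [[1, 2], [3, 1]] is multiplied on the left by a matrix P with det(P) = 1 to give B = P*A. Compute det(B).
-5

By the multiplicative property of determinants, det(B) = det(P*A) = det(P) * det(A) = det(A),
so the determinant is invariant under multiplication by any determinant-1 matrix; we just need det(A).

det(A) = (1)(1) - (2)(3) = 1 - 6 = -5

Therefore det(B) = 1 * (-5) = -5.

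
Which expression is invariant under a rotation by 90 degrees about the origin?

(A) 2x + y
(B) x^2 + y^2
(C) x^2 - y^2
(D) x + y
B

A rotation by 90 degrees sends (x, y) to (-y, x).
Substitute the transformed coordinates into each option and compare with the original:
(A) 2x + y  ->  2(-y) + (x) = x - 2y   [differs from 2x + y: not invariant]
(B) x^2 + y^2  ->  (-y)^2 + (x)^2 = x^2 + y^2   [equals x^2 + y^2: invariant]
(C) x^2 - y^2  ->  (-y)^2 - (x)^2 = -x^2 + y^2   [differs from x^2 - y^2: not invariant]
(D) x + y  ->  (-y) + (x) = x - y   [differs from x + y: not invariant]

Only option (B), x^2 + y^2, is unchanged by the transformation.
Geometrically, x^2 + y^2 is the squared distance from the origin, which every rotation about the origin preserves.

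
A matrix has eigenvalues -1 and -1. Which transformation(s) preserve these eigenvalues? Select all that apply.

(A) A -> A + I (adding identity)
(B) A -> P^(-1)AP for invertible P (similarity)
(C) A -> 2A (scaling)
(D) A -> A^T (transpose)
B and D

Eigenvalues are preserved by:
1. Similarity transformations: A -> P^(-1)AP (same characteristic polynomial)
2. Transpose: A^T has the same eigenvalues as A

Eigenvalues are NOT preserved by:
- Adding identity: eigenvalues become -1+1, -1+1
- Scaling: eigenvalues become -2, -2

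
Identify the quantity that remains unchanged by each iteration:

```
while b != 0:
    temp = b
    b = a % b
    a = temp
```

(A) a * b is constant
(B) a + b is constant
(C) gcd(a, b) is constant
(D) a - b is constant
C

A loop invariant must hold before the first iteration and be re-established by every execution of the body.

(C) gcd(a, b) is constant: One iteration replaces (a, b) by (b, a mod b). Since a mod b = a - q*b for an integer q, any common divisor of a and b divides b and a mod b, and conversely; hence gcd(b, a mod b) = gcd(a, b). For instance (15, 11) -> (11, 4) keeps gcd = 1. At exit b = 0 and a = gcd of the original inputs.

The other options fail:
(A) a * b is constant: e.g. (a, b) = (15, 11) -> (11, 4): the product goes from 165 to 44.
(B) a + b is constant: e.g. (a, b) = (15, 11) -> (11, 4): the sum goes from 26 to 15.
(D) a - b is constant: e.g. (a, b) = (15, 11) -> (11, 4): the difference goes from 4 to 7.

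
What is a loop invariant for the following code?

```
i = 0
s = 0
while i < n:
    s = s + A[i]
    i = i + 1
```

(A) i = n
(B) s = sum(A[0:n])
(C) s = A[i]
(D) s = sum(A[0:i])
D

A loop invariant must hold before the first iteration and be re-established by every execution of the body.

(D) s = sum(A[0:i]): Initially i = 0 and s = 0 = sum of the empty slice A[0:0]. If s = sum(A[0:i]) holds at the top of an iteration, the body sets s to sum(A[0:i]) + A[i] = sum(A[0:i+1]) and then i to i+1, so s = sum(A[0:i]) holds again. At exit i = n, giving s = sum(A[0:n]).

The other options fail:
(A) i = n: false initially (i = 0); it is the exit condition, not an invariant.
(B) s = sum(A[0:n]): false before the loop (s = 0, not the full sum) -- it only becomes true at exit.
(C) s = A[i]: after the first iteration s = A[0] but i = 1, so s = A[i] compares s with the wrong element (and fails in general).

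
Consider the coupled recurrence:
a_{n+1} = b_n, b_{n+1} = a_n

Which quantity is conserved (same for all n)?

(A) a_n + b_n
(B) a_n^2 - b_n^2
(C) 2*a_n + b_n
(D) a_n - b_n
A

Replace a_n by a_{n+1} = b_n and b_n by b_{n+1} = a_n in each option and simplify:
(A) a_n + b_n  ->  (b_n) + (a_n) = a_n + b_n   [conserved]
(B) a_n^2 - b_n^2  ->  (b_n)^2 - (a_n)^2 = -a_n^2 + b_n^2   [not conserved]
(C) 2*a_n + b_n  ->  2*(b_n) + (a_n) = a_n + 2*b_n   [not conserved]
(D) a_n - b_n  ->  (b_n) - (a_n) = -a_n + b_n   [not conserved]

Only (A) a_n + b_n returns to itself after one step, so it is the conserved quantity.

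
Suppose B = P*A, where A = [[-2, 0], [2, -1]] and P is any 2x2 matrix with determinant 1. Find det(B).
2

By the multiplicative property of determinants, det(B) = det(P*A) = det(P) * det(A) = det(A),
so the determinant is invariant under multiplication by any determinant-1 matrix; we just need det(A).

det(A) = (-2)(-1) - (0)(2) = 2 - 0 = 2

Therefore det(B) = 1 * 2 = 2.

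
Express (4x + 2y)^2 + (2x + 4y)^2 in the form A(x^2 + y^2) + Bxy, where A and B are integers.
20(x^2 + y^2) + 32xy

Expanding: (4x + 2y)^2 = 16x^2 + 16xy + 4y^2
(2x + 4y)^2 = 4x^2 + 16xy + 16y^2
Sum = (16+4)(x^2+y^2) + 32xy = 20(x^2 + y^2) + 32xy
This is symmetric in x and y.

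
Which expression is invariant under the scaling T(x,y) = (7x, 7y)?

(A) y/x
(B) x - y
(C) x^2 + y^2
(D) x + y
A

Under the uniform scaling T(x,y) = (7x, 7y):
Substitute the transformed coordinates into each option and compare with the original:
(A) y/x  ->  (7y)/(7x) = y/x   [equals y/x: invariant]
(B) x - y  ->  (7x) - (7y) = 7x - 7y   [differs from x - y: not invariant]
(C) x^2 + y^2  ->  (7x)^2 + (7y)^2 = 49x^2 + 49y^2   [differs from x^2 + y^2: not invariant]
(D) x + y  ->  (7x) + (7y) = 7x + 7y   [differs from x + y: not invariant]

Only option (A), y/x, is unchanged by the transformation.
The common factor 7 cancels in a ratio of coordinates, while sums, products and sums of squares pick up factors of 7 or 49.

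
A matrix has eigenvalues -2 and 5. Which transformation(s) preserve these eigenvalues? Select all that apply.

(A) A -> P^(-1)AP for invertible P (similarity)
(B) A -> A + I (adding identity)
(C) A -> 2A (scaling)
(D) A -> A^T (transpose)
A and D

Eigenvalues are preserved by:
1. Similarity transformations: A -> P^(-1)AP (same characteristic polynomial)
2. Transpose: A^T has the same eigenvalues as A

Eigenvalues are NOT preserved by:
- Adding identity: eigenvalues become -2+1, 5+1
- Scaling: eigenvalues become -4, 10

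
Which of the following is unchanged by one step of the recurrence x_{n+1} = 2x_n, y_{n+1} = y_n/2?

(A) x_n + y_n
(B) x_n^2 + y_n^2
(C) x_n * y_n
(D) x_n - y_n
C

For the recurrence x_{n+1} = 2x_n, y_{n+1} = y_n/2:

x_{n+1} * y_{n+1} = (2x_n) * (y_n/2) = x_n * y_n
The product is conserved.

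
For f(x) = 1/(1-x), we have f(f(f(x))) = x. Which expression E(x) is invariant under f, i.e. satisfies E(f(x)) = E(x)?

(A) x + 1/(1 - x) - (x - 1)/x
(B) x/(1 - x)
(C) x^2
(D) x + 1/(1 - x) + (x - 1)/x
D

Replace x by f(x) = 1/(1 - x) in each option and simplify. As a quick numerical cross-check, also compare E(3) with E(f(3)) = E(-1/2).

(A) x + 1/(1 - x) - (x - 1)/x  ->  (1/(1 - x)) + 1/(1 - (1/(1 - x))) - ((1/(1 - x)) - 1)/(1/(1 - x)) = (x^2(1 - x) - x + (x - 1)^2)/(x(x - 1)); check: E(3) = 11/6 but E(-1/2) = -17/6.   [not invariant]
(B) x/(1 - x)  ->  (1/(1 - x))/(1 - (1/(1 - x))) = -1/x; check: E(3) = -3/2 but E(-1/2) = -1/3.   [not invariant]
(C) x^2  ->  (1/(1 - x))^2 = (x - 1)^(-2); check: E(3) = 9 but E(-1/2) = 1/4.   [not invariant]
(D) x + 1/(1 - x) + (x - 1)/x  ->  (1/(1 - x)) + 1/(1 - (1/(1 - x))) + ((1/(1 - x)) - 1)/(1/(1 - x)), which simplifies back to x + 1/(1 - x) + (x - 1)/x; check: E(3) = 19/6, E(-1/2) = 19/6.   [invariant]

Only (D) is unchanged. Indeed f(f(x)) = 1/(1 - 1/(1-x)) = (1-x)/(-x) = (x-1)/x, so E(x) = x + f(x) + f(f(x)) is the sum over the whole 3-cycle; applying f just permutes the three terms cyclically (x -> f(x) -> f(f(x)) -> x), leaving the sum unchanged.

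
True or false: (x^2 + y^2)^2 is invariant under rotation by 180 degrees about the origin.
True

Applying rotation by 180 degrees: x' = x*cos(180 degrees) - y*sin(180 degrees) = -x, y' = x*sin(180 degrees) + y*cos(180 degrees) = -y

Substituting into (x^2 + y^2)^2:
((-x)^2 + (-y)^2)^2
= x^4 + 2x^2y^2 + y^4 = (x^2 + y^2)^2

This equals the original expression (x^2 + y^2)^2, so it IS invariant.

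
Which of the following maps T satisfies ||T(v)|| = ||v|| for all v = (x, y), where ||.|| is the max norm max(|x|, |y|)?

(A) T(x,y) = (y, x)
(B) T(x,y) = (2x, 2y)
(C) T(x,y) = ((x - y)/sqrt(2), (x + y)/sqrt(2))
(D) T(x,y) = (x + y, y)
A

A transformation preserves a norm if ||T(v)|| = ||v|| for every v; a single vector where the norm changes rules an option out.

(A) T(x,y) = (y, x): preserves the norm -- it only permutes the coordinates and/or flips signs, which leaves max(|x|, |y|) unchanged.
(B) T(x,y) = (2x, 2y): v = (1, 0) has norm max(|1|, |0|) = 1, but T(v) = (2, 0) has norm 2 -- not preserved.
(C) T(x,y) = ((x - y)/sqrt(2), (x + y)/sqrt(2)): v = (1, 0) has norm max(|1|, |0|) = 1, but T(v) = (sqrt(2)/2, sqrt(2)/2) has norm sqrt(2)/2 -- not preserved.
(D) T(x,y) = (x + y, y): v = (1, 1) has norm max(|1|, |1|) = 1, but T(v) = (2, 1) has norm 2 -- not preserved.

Therefore the answer is (A).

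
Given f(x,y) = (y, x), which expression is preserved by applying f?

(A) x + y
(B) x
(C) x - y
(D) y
A

For f(x,y) = (y, x):
After applying f: x' = y, y' = x. So x' + y' = y + x = x + y.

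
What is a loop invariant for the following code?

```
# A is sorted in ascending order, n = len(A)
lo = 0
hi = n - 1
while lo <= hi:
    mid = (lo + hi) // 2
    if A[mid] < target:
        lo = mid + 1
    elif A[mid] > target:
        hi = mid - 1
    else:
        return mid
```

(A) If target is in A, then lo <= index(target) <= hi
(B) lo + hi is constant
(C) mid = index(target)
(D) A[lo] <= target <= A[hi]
A

A loop invariant must hold before the first iteration and be re-established by every execution of the body.

(A) If target is in A, then lo <= index(target) <= hi: Before the loop [lo, hi] = [0, n-1] covers every index. When A[mid] < target, sortedness puts target strictly to the right of mid, so setting lo = mid + 1 keeps index(target) in [lo, hi]; symmetrically for hi = mid - 1. Hence 'if target is in A then lo <= index(target) <= hi' holds after every iteration, and when lo > hi it proves target is absent.

The other options fail:
(B) lo + hi is constant: each iteration moves exactly one of lo, hi, so lo + hi changes (e.g. 0 + (n-1) becomes (mid+1) + (n-1)).
(C) mid = index(target): mid is just the current probe; it equals index(target) only on the iteration that returns.
(D) A[lo] <= target <= A[hi]: fails when target is not in A (e.g. target < A[0] already violates it before the loop), so it is not maintained in general.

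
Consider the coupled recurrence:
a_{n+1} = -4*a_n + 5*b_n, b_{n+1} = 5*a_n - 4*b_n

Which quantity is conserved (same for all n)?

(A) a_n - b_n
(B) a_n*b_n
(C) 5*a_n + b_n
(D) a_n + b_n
D

Replace a_n by a_{n+1} = -4*a_n + 5*b_n and b_n by b_{n+1} = 5*a_n - 4*b_n in each option and simplify:
(A) a_n - b_n  ->  (-4*a_n + 5*b_n) - (5*a_n - 4*b_n) = -9*a_n + 9*b_n   [not conserved]
(B) a_n*b_n  ->  (-4*a_n + 5*b_n)*(5*a_n - 4*b_n) = -20*a_n^2 + 41*a_n*b_n - 20*b_n^2   [not conserved]
(C) 5*a_n + b_n  ->  5*(-4*a_n + 5*b_n) + (5*a_n - 4*b_n) = -15*a_n + 21*b_n   [not conserved]
(D) a_n + b_n  ->  (-4*a_n + 5*b_n) + (5*a_n - 4*b_n) = a_n + b_n   [conserved]

Only (D) a_n + b_n returns to itself after one step, so it is the conserved quantity.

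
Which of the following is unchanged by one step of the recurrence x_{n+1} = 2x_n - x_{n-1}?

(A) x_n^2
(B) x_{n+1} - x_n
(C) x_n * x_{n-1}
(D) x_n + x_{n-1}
B

For the recurrence x_{n+1} = 2x_n - x_{n-1}:

If x_{n+1} = 2x_n - x_{n-1}, then:
x_{n+1} - x_n = x_n - x_{n-1}
The first difference is constant throughout the sequence.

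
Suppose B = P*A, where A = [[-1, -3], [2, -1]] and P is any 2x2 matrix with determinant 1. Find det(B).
7

By the multiplicative property of determinants, det(B) = det(P*A) = det(P) * det(A) = det(A),
so the determinant is invariant under multiplication by any determinant-1 matrix; we just need det(A).

det(A) = (-1)(-1) - (-3)(2) = 1 - (-6) = 7

Therefore det(B) = 1 * 7 = 7.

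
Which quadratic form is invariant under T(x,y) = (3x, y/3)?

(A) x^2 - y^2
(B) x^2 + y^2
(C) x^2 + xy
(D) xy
D

T multiplies x by 3 and divides y by 3.
Substitute the transformed coordinates into each option and compare with the original:
(A) x^2 - y^2  ->  (3x)^2 - (y/3)^2 = 9x^2 - y^2/9   [differs from x^2 - y^2: not invariant]
(B) x^2 + y^2  ->  (3x)^2 + (y/3)^2 = 9x^2 + y^2/9   [differs from x^2 + y^2: not invariant]
(C) x^2 + xy  ->  (3x)^2 + (3x)(y/3) = 9x^2 + xy   [differs from x^2 + xy: not invariant]
(D) xy  ->  (3x)(y/3) = xy   [equals xy: invariant]

Only option (D), xy, is unchanged by the transformation.
The factors 3 and 1/3 cancel only in the pure product xy.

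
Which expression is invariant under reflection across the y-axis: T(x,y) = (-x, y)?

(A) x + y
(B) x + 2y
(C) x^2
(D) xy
C

The map is reflection across the y-axis: T(x,y) = (-x, y).
Substitute the transformed coordinates into each option and compare with the original:
(A) x + y  ->  (-x) + (y) = -x + y   [differs from x + y: not invariant]
(B) x + 2y  ->  (-x) + 2(y) = -x + 2y   [differs from x + 2y: not invariant]
(C) x^2  ->  (-x)^2 = x^2   [equals x^2: invariant]
(D) xy  ->  (-x)(y) = -xy   [differs from xy: not invariant]

Only option (C), x^2, is unchanged by the transformation.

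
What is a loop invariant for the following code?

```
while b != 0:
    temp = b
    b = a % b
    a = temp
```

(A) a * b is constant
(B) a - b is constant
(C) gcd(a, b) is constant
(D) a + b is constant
C

A loop invariant must hold before the first iteration and be re-established by every execution of the body.

(C) gcd(a, b) is constant: One iteration replaces (a, b) by (b, a mod b). Since a mod b = a - q*b for an integer q, any common divisor of a and b divides b and a mod b, and conversely; hence gcd(b, a mod b) = gcd(a, b). For instance (22, 6) -> (6, 4) keeps gcd = 2. At exit b = 0 and a = gcd of the original inputs.

The other options fail:
(A) a * b is constant: e.g. (a, b) = (22, 6) -> (6, 4): the product goes from 132 to 24.
(B) a - b is constant: e.g. (a, b) = (22, 6) -> (6, 4): the difference goes from 16 to 2.
(D) a + b is constant: e.g. (a, b) = (22, 6) -> (6, 4): the sum goes from 28 to 10.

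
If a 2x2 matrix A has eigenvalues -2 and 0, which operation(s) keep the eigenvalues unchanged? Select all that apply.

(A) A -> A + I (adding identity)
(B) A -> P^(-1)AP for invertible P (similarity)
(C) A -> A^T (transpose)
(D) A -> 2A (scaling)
B and C

Eigenvalues are preserved by:
1. Similarity transformations: A -> P^(-1)AP (same characteristic polynomial)
2. Transpose: A^T has the same eigenvalues as A

Eigenvalues are NOT preserved by:
- Adding identity: eigenvalues become -2+1, 0+1
- Scaling: eigenvalues become -4, 0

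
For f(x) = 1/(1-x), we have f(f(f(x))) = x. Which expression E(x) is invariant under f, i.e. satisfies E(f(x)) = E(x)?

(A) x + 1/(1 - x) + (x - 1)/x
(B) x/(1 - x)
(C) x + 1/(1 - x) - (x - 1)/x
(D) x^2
A

Replace x by f(x) = 1/(1 - x) in each option and simplify. As a quick numerical cross-check, also compare E(4) with E(f(4)) = E(-1/3).

(A) x + 1/(1 - x) + (x - 1)/x  ->  (1/(1 - x)) + 1/(1 - (1/(1 - x))) + ((1/(1 - x)) - 1)/(1/(1 - x)), which simplifies back to x + 1/(1 - x) + (x - 1)/x; check: E(4) = 53/12, E(-1/3) = 53/12.   [invariant]
(B) x/(1 - x)  ->  (1/(1 - x))/(1 - (1/(1 - x))) = -1/x; check: E(4) = -4/3 but E(-1/3) = -1/4.   [not invariant]
(C) x + 1/(1 - x) - (x - 1)/x  ->  (1/(1 - x)) + 1/(1 - (1/(1 - x))) - ((1/(1 - x)) - 1)/(1/(1 - x)) = (x^2(1 - x) - x + (x - 1)^2)/(x(x - 1)); check: E(4) = 35/12 but E(-1/3) = -43/12.   [not invariant]
(D) x^2  ->  (1/(1 - x))^2 = (x - 1)^(-2); check: E(4) = 16 but E(-1/3) = 1/9.   [not invariant]

Only (A) is unchanged. Indeed f(f(x)) = 1/(1 - 1/(1-x)) = (1-x)/(-x) = (x-1)/x, so E(x) = x + f(x) + f(f(x)) is the sum over the whole 3-cycle; applying f just permutes the three terms cyclically (x -> f(x) -> f(f(x)) -> x), leaving the sum unchanged.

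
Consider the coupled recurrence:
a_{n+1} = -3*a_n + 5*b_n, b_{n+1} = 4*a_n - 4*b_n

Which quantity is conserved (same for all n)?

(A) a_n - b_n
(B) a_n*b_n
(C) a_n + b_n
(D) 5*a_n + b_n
C

Replace a_n by a_{n+1} = -3*a_n + 5*b_n and b_n by b_{n+1} = 4*a_n - 4*b_n in each option and simplify:
(A) a_n - b_n  ->  (-3*a_n + 5*b_n) - (4*a_n - 4*b_n) = -7*a_n + 9*b_n   [not conserved]
(B) a_n*b_n  ->  (-3*a_n + 5*b_n)*(4*a_n - 4*b_n) = -12*a_n^2 + 32*a_n*b_n - 20*b_n^2   [not conserved]
(C) a_n + b_n  ->  (-3*a_n + 5*b_n) + (4*a_n - 4*b_n) = a_n + b_n   [conserved]
(D) 5*a_n + b_n  ->  5*(-3*a_n + 5*b_n) + (4*a_n - 4*b_n) = -11*a_n + 21*b_n   [not conserved]

Only (C) a_n + b_n returns to itself after one step, so it is the conserved quantity.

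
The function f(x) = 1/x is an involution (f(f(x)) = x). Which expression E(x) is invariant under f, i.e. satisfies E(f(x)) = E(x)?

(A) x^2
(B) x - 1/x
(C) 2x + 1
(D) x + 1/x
D

Replace x by f(x) = 1/x in each option and simplify. As a quick numerical cross-check, also compare E(4) with E(f(4)) = E(1/4).

(A) x^2  ->  (1/x)^2 = x^(-2); check: E(4) = 16 but E(1/4) = 1/16.   [not invariant]
(B) x - 1/x  ->  (1/x) - 1/(1/x) = -x + 1/x; check: E(4) = 15/4 but E(1/4) = -15/4.   [not invariant]
(C) 2x + 1  ->  2(1/x) + 1 = (x + 2)/x; check: E(4) = 9 but E(1/4) = 3/2.   [not invariant]
(D) x + 1/x  ->  (1/x) + 1/(1/x), which simplifies back to x + 1/x; check: E(4) = 17/4, E(1/4) = 17/4.   [invariant]

Only (D) is unchanged. E is symmetric under swapping x with f(x) = 1/x, which is exactly what an involution does.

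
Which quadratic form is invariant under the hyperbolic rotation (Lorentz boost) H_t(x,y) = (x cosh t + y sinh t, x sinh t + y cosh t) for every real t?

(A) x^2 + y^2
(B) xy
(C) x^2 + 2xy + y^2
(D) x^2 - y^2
D

Write x' = x cosh t + y sinh t, y' = x sinh t + y cosh t and substitute into each option:
(A) x^2 + y^2: (x cosh t + y sinh t)^2 + (x sinh t + y cosh t)^2 = (x^2 + y^2)(cosh^2 t + sinh^2 t) + 4xy sinh t cosh t = (x^2 + y^2) cosh 2t + 2xy sinh 2t   [not invariant for t != 0]
(B) xy: (x cosh t + y sinh t)(x sinh t + y cosh t) = xy(cosh^2 t + sinh^2 t) + (x^2 + y^2) sinh t cosh t = xy cosh 2t + (x^2 + y^2)(sinh 2t)/2   [not invariant for t != 0]
(C) x^2 + 2xy + y^2: (x' + y')^2 with x' + y' = (x + y)(cosh t + sinh t) = (x + y)e^t, so it becomes (x + y)^2 e^(2t)   [not invariant for t != 0]
(D) x^2 - y^2: (x cosh t + y sinh t)^2 - (x sinh t + y cosh t)^2 = x^2(cosh^2 t - sinh^2 t) + 2xy(cosh t sinh t - sinh t cosh t) + y^2(sinh^2 t - cosh^2 t) = x^2 - y^2   [invariant, using cosh^2 t - sinh^2 t = 1]

Only (D) x^2 - y^2 is unchanged; it is the Minkowski form preserved by Lorentz boosts, just as x^2 + y^2 is preserved by ordinary rotations.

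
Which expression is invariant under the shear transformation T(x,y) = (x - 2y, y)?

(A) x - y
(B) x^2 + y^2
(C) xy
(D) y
D

Under the shear T(x,y) = (x - 2y, y):
Substitute the transformed coordinates into each option and compare with the original:
(A) x - y  ->  (x - 2y) - (y) = x - 3y   [differs from x - y: not invariant]
(B) x^2 + y^2  ->  (x - 2y)^2 + (y)^2 = x^2 - 4xy + 5y^2   [differs from x^2 + y^2: not invariant]
(C) xy  ->  (x - 2y)(y) = xy - 2y^2   [differs from xy: not invariant]
(D) y  ->  (y) = y   [equals y: invariant]

Only option (D), y, is unchanged by the transformation.
A horizontal shear moves points parallel to the x-axis, so the y-coordinate (and any function of y alone) is unchanged.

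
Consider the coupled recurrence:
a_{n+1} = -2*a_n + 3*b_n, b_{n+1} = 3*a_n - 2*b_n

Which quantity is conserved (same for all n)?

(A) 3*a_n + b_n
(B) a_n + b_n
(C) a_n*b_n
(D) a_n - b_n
B

Replace a_n by a_{n+1} = -2*a_n + 3*b_n and b_n by b_{n+1} = 3*a_n - 2*b_n in each option and simplify:
(A) 3*a_n + b_n  ->  3*(-2*a_n + 3*b_n) + (3*a_n - 2*b_n) = -3*a_n + 7*b_n   [not conserved]
(B) a_n + b_n  ->  (-2*a_n + 3*b_n) + (3*a_n - 2*b_n) = a_n + b_n   [conserved]
(C) a_n*b_n  ->  (-2*a_n + 3*b_n)*(3*a_n - 2*b_n) = -6*a_n^2 + 13*a_n*b_n - 6*b_n^2   [not conserved]
(D) a_n - b_n  ->  (-2*a_n + 3*b_n) - (3*a_n - 2*b_n) = -5*a_n + 5*b_n   [not conserved]

Only (B) a_n + b_n returns to itself after one step, so it is the conserved quantity.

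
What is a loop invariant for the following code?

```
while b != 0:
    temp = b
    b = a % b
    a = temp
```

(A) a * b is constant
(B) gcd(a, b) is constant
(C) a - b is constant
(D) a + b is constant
B

A loop invariant must hold before the first iteration and be re-established by every execution of the body.

(B) gcd(a, b) is constant: One iteration replaces (a, b) by (b, a mod b). Since a mod b = a - q*b for an integer q, any common divisor of a and b divides b and a mod b, and conversely; hence gcd(b, a mod b) = gcd(a, b). For instance (38, 5) -> (5, 3) keeps gcd = 1. At exit b = 0 and a = gcd of the original inputs.

The other options fail:
(A) a * b is constant: e.g. (a, b) = (38, 5) -> (5, 3): the product goes from 190 to 15.
(C) a - b is constant: e.g. (a, b) = (38, 5) -> (5, 3): the difference goes from 33 to 2.
(D) a + b is constant: e.g. (a, b) = (38, 5) -> (5, 3): the sum goes from 43 to 8.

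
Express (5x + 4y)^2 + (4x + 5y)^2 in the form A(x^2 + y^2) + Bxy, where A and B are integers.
41(x^2 + y^2) + 80xy

Expanding: (5x + 4y)^2 = 25x^2 + 40xy + 16y^2
(4x + 5y)^2 = 16x^2 + 40xy + 25y^2
Sum = (25+16)(x^2+y^2) + 80xy = 41(x^2 + y^2) + 80xy
This is symmetric in x and y.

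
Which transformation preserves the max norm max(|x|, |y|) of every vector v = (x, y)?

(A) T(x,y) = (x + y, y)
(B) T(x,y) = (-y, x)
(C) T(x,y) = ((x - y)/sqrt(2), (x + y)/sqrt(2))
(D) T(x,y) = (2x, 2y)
B

A transformation preserves a norm if ||T(v)|| = ||v|| for every v; a single vector where the norm changes rules an option out.

(A) T(x,y) = (x + y, y): v = (1, 1) has norm max(|1|, |1|) = 1, but T(v) = (2, 1) has norm 2 -- not preserved.
(B) T(x,y) = (-y, x): preserves the norm -- it only permutes the coordinates and/or flips signs, which leaves max(|x|, |y|) unchanged.
(C) T(x,y) = ((x - y)/sqrt(2), (x + y)/sqrt(2)): v = (1, 0) has norm max(|1|, |0|) = 1, but T(v) = (sqrt(2)/2, sqrt(2)/2) has norm sqrt(2)/2 -- not preserved.
(D) T(x,y) = (2x, 2y): v = (1, 0) has norm max(|1|, |0|) = 1, but T(v) = (2, 0) has norm 2 -- not preserved.

Therefore the answer is (B).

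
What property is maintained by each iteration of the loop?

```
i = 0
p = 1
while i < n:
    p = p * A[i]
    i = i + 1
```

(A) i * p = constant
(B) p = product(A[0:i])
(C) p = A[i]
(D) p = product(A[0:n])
B

A loop invariant must hold before the first iteration and be re-established by every execution of the body.

(B) p = product(A[0:i]): Initially i = 0 and p = 1 = product of the empty slice A[0:0]. If p = product(A[0:i]) holds at the top of an iteration, the body sets p to product(A[0:i]) * A[i] = product(A[0:i+1]) and then i to i+1, so the property is restored. At exit i = n, giving p = product(A[0:n]).

The other options fail:
(A) i * p = constant: initially i * p = 0, but after one iteration it is 1 * A[0], which is nonzero in general.
(C) p = A[i]: after the first iteration p = A[0] but i = 1; in general p is a product of several elements, not a single one.
(D) p = product(A[0:n]): false before the loop (p = 1, not the full product) -- it only becomes true at exit.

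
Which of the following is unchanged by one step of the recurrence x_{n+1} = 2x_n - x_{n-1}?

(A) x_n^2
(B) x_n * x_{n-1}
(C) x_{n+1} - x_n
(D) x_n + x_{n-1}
C

For the recurrence x_{n+1} = 2x_n - x_{n-1}:

If x_{n+1} = 2x_n - x_{n-1}, then:
x_{n+1} - x_n = x_n - x_{n-1}
The first difference is constant throughout the sequence.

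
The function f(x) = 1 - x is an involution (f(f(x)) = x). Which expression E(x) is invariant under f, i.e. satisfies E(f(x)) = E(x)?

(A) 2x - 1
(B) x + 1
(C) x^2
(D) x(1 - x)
D

Replace x by f(x) = 1 - x in each option and simplify. As a quick numerical cross-check, also compare E(5) with E(f(5)) = E(-4).

(A) 2x - 1  ->  2(1 - x) - 1 = 1 - 2x; check: E(5) = 9 but E(-4) = -9.   [not invariant]
(B) x + 1  ->  (1 - x) + 1 = 2 - x; check: E(5) = 6 but E(-4) = -3.   [not invariant]
(C) x^2  ->  (1 - x)^2 = (x - 1)^2; check: E(5) = 25 but E(-4) = 16.   [not invariant]
(D) x(1 - x)  ->  (1 - x)(1 - (1 - x)), which simplifies back to x(1 - x); check: E(5) = -20, E(-4) = -20.   [invariant]

Only (D) is unchanged. E is symmetric under swapping x with f(x) = 1 - x, which is exactly what an involution does.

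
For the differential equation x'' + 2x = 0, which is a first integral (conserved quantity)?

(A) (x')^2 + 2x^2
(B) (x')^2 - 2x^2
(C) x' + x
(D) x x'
A

A first integral I satisfies dI/dt = 0 along every solution. Differentiate each option and use the equation of motion:
(A) d/dt[(x')^2 + 2x^2] = 2x'x'' + 4x x' = 2x'(-2x) + 4x x' = 0
(B) d/dt[(x')^2 - 2x^2] = 2x'x'' - 4x x' = -8x x', not identically 0
(C) d/dt[x' + x] = x'' + x' = -2x + x', not identically 0
(D) d/dt[x x'] = (x')^2 + x x'' = (x')^2 - 2x^2, not identically 0

Only (A) has zero time-derivative. So the energy-like quantity (x')^2 + 2x^2 is the first integral.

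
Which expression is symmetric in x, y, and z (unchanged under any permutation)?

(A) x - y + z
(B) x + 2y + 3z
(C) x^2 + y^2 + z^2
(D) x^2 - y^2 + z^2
C

A symmetric expression is unchanged when the variables are permuted; here the transformation to test is the swap (x, y) -> (y, x).
A symmetric expression must survive every permutation; the single swap x <-> y already eliminates the distractors, and the keyed expression is also unchanged by x <-> z and y <-> z (each variable enters it in exactly the same way).
Substitute the transformed coordinates into each option and compare with the original:
(A) x - y + z  ->  (y) - (x) + z = -x + y + z   [differs from x - y + z: not invariant]
(B) x + 2y + 3z  ->  (y) + 2(x) + 3z = 2x + y + 3z   [differs from x + 2y + 3z: not invariant]
(C) x^2 + y^2 + z^2  ->  (y)^2 + (x)^2 + z^2 = x^2 + y^2 + z^2   [equals x^2 + y^2 + z^2: invariant]
(D) x^2 - y^2 + z^2  ->  (y)^2 - (x)^2 + z^2 = -x^2 + y^2 + z^2   [differs from x^2 - y^2 + z^2: not invariant]

Only option (C), x^2 + y^2 + z^2, is unchanged by the transformation.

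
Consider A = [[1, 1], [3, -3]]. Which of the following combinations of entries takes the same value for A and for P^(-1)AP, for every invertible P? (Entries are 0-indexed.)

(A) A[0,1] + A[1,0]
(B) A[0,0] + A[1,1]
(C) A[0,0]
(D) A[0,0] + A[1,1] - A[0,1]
B

A[0,0] + A[1,1] is the trace of A. By the cyclic property of the trace, tr(P^(-1)AP) = tr(APP^(-1)) = tr(A), so it is the same for every matrix similar to A.

The other combinations are not similarity invariants. For example, take P = [[1, 2], [0, 1]] (det P = 1), so P^(-1) = [[1, -2], [0, 1]] and
B = P^(-1)AP = [[-5, -3], [3, 3]].
Evaluating each option on A and on B:
(A) A[0,1] + A[1,0]: 4 for A, 0 for B -> changes
(B) A[0,0] + A[1,1]: -2 for A, -2 for B -> unchanged
(C) A[0,0]: 1 for A, -5 for B -> changes
(D) A[0,0] + A[1,1] - A[0,1]: -3 for A, 1 for B -> changes

Only (B) A[0,0] + A[1,1] = -2 survives (and it does so for every P, not just this one), so it is the invariant.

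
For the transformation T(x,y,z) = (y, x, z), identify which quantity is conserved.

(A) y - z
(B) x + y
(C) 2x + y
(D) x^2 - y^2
B

Apply T(x,y,z) = (y, x, z) to each option, i.e. replace (x, y, z) by the transformed coordinates.
Substitute the transformed coordinates into each option and compare with the original:
(A) y - z  ->  (x) - (z) = x - z   [differs from y - z: not invariant]
(B) x + y  ->  (y) + (x) = x + y   [equals x + y: invariant]
(C) 2x + y  ->  2(y) + (x) = x + 2y   [differs from 2x + y: not invariant]
(D) x^2 - y^2  ->  (y)^2 - (x)^2 = -x^2 + y^2   [differs from x^2 - y^2: not invariant]

Only option (B), x + y, is unchanged by the transformation.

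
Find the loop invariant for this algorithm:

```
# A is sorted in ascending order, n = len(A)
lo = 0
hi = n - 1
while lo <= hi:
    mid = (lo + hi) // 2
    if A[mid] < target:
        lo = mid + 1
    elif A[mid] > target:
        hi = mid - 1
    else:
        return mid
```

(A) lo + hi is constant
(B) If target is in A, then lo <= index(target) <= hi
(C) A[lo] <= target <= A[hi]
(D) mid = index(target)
B

A loop invariant must hold before the first iteration and be re-established by every execution of the body.

(B) If target is in A, then lo <= index(target) <= hi: Before the loop [lo, hi] = [0, n-1] covers every index. When A[mid] < target, sortedness puts target strictly to the right of mid, so setting lo = mid + 1 keeps index(target) in [lo, hi]; symmetrically for hi = mid - 1. Hence 'if target is in A then lo <= index(target) <= hi' holds after every iteration, and when lo > hi it proves target is absent.

The other options fail:
(A) lo + hi is constant: each iteration moves exactly one of lo, hi, so lo + hi changes (e.g. 0 + (n-1) becomes (mid+1) + (n-1)).
(C) A[lo] <= target <= A[hi]: fails when target is not in A (e.g. target < A[0] already violates it before the loop), so it is not maintained in general.
(D) mid = index(target): mid is just the current probe; it equals index(target) only on the iteration that returns.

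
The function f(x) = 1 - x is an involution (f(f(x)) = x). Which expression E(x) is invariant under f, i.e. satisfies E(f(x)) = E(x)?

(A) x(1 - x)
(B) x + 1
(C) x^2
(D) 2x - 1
A

Replace x by f(x) = 1 - x in each option and simplify. As a quick numerical cross-check, also compare E(4) with E(f(4)) = E(-3).

(A) x(1 - x)  ->  (1 - x)(1 - (1 - x)), which simplifies back to x(1 - x); check: E(4) = -12, E(-3) = -12.   [invariant]
(B) x + 1  ->  (1 - x) + 1 = 2 - x; check: E(4) = 5 but E(-3) = -2.   [not invariant]
(C) x^2  ->  (1 - x)^2 = (x - 1)^2; check: E(4) = 16 but E(-3) = 9.   [not invariant]
(D) 2x - 1  ->  2(1 - x) - 1 = 1 - 2x; check: E(4) = 7 but E(-3) = -7.   [not invariant]

Only (A) is unchanged. E is symmetric under swapping x with f(x) = 1 - x, which is exactly what an involution does.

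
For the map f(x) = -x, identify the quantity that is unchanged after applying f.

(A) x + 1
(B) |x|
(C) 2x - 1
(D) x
B

For f(x) = -x:
Applying f replaces x by -x. Since |-x| = |x|, the absolute value is unchanged by f, whereas x -> -x, 2x - 1 -> -2x - 1 and x + 1 -> -x + 1 all change.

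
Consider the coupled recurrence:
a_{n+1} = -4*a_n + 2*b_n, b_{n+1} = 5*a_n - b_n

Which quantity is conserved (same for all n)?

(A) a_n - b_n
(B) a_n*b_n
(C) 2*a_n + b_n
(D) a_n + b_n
D

Replace a_n by a_{n+1} = -4*a_n + 2*b_n and b_n by b_{n+1} = 5*a_n - b_n in each option and simplify:
(A) a_n - b_n  ->  (-4*a_n + 2*b_n) - (5*a_n - b_n) = -9*a_n + 3*b_n   [not conserved]
(B) a_n*b_n  ->  (-4*a_n + 2*b_n)*(5*a_n - b_n) = -20*a_n^2 + 14*a_n*b_n - 2*b_n^2   [not conserved]
(C) 2*a_n + b_n  ->  2*(-4*a_n + 2*b_n) + (5*a_n - b_n) = -3*a_n + 3*b_n   [not conserved]
(D) a_n + b_n  ->  (-4*a_n + 2*b_n) + (5*a_n - b_n) = a_n + b_n   [conserved]

Only (D) a_n + b_n returns to itself after one step, so it is the conserved quantity.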